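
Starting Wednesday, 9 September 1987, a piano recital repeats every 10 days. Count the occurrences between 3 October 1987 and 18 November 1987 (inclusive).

Occurrences land 10·i days after 9 September 1987 for i = 0, 1, 2, …
3 October 1987 is 24 days after the start; 24 ÷ 10 = 2 remainder 4; since the remainder is 4, round up to i = 3. First occurrence in the window: #4 on 9 October 1987 (3×10 = 30 days in).
18 November 1987 is 70 days after the start; 70 ÷ 10 = 7 remainder 0. Last occurrence in the window: #8 on 18 November 1987.
Occurrences #4 through #8: 5 in total.

5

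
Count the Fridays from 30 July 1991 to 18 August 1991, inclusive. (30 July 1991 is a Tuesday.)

30 July 1991 is a Tuesday; the first Friday on or after it is 2 August 1991 (3 days later).
From 2 August 1991 to 18 August 1991 is 18 − 2 = 16 days.
16 ÷ 7 = 2 full weeks with remainder 2, so 2 more Fridays after the first → 3.

3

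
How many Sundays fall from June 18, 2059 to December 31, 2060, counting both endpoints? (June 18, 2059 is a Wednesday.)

80

June 18, 2059 is a Wednesday; the first Sunday on or after it is June 22, 2059 (4 days later).
From June 22, 2059 to December 31, 2060: 192 + 366 = 558 days (rest of 2059, to December 31, 2060 in 2060).
558 ÷ 7 = 79 full weeks with remainder 5, so 79 more Sundays after the first → 80.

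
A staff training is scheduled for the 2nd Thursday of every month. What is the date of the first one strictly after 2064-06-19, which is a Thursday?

June 2064 starts on a Sunday; its first Thursday is the 5th, so the 2nd Thursday is the 12th — 2064-06-12.
That is not after 2064-06-19, so look at July 2064.
July 2064 starts on a Tuesday; its first Thursday is the 3rd, so the 2nd Thursday is the 10th — 2064-07-10.

2064-07-10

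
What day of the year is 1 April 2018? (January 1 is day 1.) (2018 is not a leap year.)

91

Days in months before April: 31 + 28 + 31 = 90.
Plus 1 day into April → day 91.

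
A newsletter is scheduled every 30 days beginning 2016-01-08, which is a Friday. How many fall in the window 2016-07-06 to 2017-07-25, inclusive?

Occurrences land 30·i days after 2016-01-08 for i = 0, 1, 2, …
2016-07-06 is 180 days after the start; 180 ÷ 30 = 6 remainder 0. First occurrence in the window: #7 on 2016-07-06 (6×30 = 180 days in).
2017-07-25 is 564 days after the start; 564 ÷ 30 = 18 remainder 24. Last occurrence in the window: #19 on 2017-07-01.
Occurrences #7 through #19: 13 in total.

13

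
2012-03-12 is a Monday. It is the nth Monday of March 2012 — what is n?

2nd

Day 12 falls in week ⌈12/7⌉ of the month.
Days 1–7 hold the 1st Monday, 8–14 the 2nd, 15–21 the 3rd, 22–28 the 4th, 29–31 the 5th.
12 is in the range for the 2nd.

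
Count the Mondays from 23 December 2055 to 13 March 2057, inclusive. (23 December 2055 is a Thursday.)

64

23 December 2055 is a Thursday; the first Monday on or after it is 27 December 2055 (4 days later).
From 27 December 2055 to 13 March 2057: 4 + 366 + 72 = 442 days (rest of 2055, 2056, to 13 March 2057 in 2057).
442 ÷ 7 = 63 full weeks with remainder 1, so 63 more Mondays after the first → 64.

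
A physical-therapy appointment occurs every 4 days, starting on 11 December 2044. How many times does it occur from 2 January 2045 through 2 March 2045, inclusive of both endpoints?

Occurrences land 4·i days after 11 December 2044 for i = 0, 1, 2, …
2 January 2045 is 22 days after the start; 22 ÷ 4 = 5 remainder 2; since the remainder is 2, round up to i = 6. First occurrence in the window: #7 on 4 January 2045 (6×4 = 24 days in).
2 March 2045 is 81 days after the start; 81 ÷ 4 = 20 remainder 1. Last occurrence in the window: #21 on 1 March 2045.
Occurrences #7 through #21: 15 in total.

15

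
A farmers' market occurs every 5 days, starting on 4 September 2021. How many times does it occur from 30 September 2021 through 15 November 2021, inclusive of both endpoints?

9

Occurrences land 5·i days after 4 September 2021 for i = 0, 1, 2, …
30 September 2021 is 26 days after the start; 26 ÷ 5 = 5 remainder 1; since the remainder is 1, round up to i = 6. First occurrence in the window: #7 on 4 October 2021 (6×5 = 30 days in).
15 November 2021 is 72 days after the start; 72 ÷ 5 = 14 remainder 2. Last occurrence in the window: #15 on 13 November 2021.
Occurrences #7 through #15: 9 in total.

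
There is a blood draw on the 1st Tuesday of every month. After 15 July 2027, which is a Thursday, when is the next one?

3 August 2027

July 2027 starts on a Thursday, so its 1st Tuesday is 6 July 2027 (5 days in).
That is not after 15 July 2027, so look at August 2027.
August 2027 starts on a Sunday, so its 1st Tuesday is 3 August 2027 (2 days in).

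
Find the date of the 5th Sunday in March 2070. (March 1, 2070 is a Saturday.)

30 March 2070

March 2070 begins on a Saturday, so the first Sunday is March 2 (1 day later).
The 5th Sunday is 4 weeks later: 2 + 28 = 30.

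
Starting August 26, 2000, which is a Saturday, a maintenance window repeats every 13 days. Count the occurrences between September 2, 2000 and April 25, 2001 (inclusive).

Occurrences land 13·i days after August 26, 2000 for i = 0, 1, 2, …
September 2, 2000 is 7 days after the start; 7 ÷ 13 = 0 remainder 7; since the remainder is 7, round up to i = 1. First occurrence in the window: #2 on September 8, 2000 (1×13 = 13 days in).
April 25, 2001 is 242 days after the start; 242 ÷ 13 = 18 remainder 8. Last occurrence in the window: #19 on April 17, 2001.
Occurrences #2 through #19: 18 in total.

18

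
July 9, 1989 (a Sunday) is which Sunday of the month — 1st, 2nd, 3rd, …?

Day 9 falls in week ⌈9/7⌉ of the month.
Days 1–7 hold the 1st Sunday, 8–14 the 2nd, 15–21 the 3rd, 22–28 the 4th, 29–31 the 5th.
9 is in the range for the 2nd.

2nd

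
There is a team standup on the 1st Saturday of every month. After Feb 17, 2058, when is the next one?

Mar 2, 2058

Feb 2058 starts on a Friday, so its 1st Saturday is Feb 2, 2058 (1 day in).
That is not after Feb 17, 2058, so look at Mar 2058.
Mar 2058 starts on a Friday, so its 1st Saturday is Mar 2, 2058 (1 day in).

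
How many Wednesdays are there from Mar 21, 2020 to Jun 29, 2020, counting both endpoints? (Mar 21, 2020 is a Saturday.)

14

Mar 21, 2020 is a Saturday; the first Wednesday on or after it is Mar 25, 2020 (4 days later).
From Mar 25, 2020 to Jun 29, 2020: 6 + 30 + 31 + 29 = 96 days (rest of Mar, Apr, May, Jun).
96 ÷ 7 = 13 full weeks with remainder 5, so 13 more Wednesdays after the first → 14.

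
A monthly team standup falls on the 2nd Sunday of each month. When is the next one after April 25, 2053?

May 11, 2053

April 2053 starts on a Tuesday; its first Sunday is the 6th, so the 2nd Sunday is the 13th — April 13, 2053.
That is not after April 25, 2053, so look at May 2053.
May 2053 starts on a Thursday; its first Sunday is the 4th, so the 2nd Sunday is the 11th — May 11, 2053.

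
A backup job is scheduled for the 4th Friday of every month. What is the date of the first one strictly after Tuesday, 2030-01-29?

January 2030 starts on a Tuesday; its first Friday is the 4th, so the 4th Friday is the 25th — 2030-01-25.
That is not after 2030-01-29, so look at February 2030.
February 2030 starts on a Friday; its first Friday is the 1st, so the 4th Friday is the 22nd — 2030-02-22.

2030-02-22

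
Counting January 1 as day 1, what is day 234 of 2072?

January has 31 days (234 − 31 = 203 remain).
February has 29 days (203 − 29 = 174 remain).
March has 31 days (174 − 31 = 143 remain).
April has 30 days (143 − 30 = 113 remain).
May has 31 days (113 − 31 = 82 remain).
June has 30 days (82 − 30 = 52 remain).
July has 31 days (52 − 31 = 21 remain).
21 into August → August 21.

21 August 2072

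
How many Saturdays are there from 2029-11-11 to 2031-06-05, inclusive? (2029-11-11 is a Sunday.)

2029-11-11 is a Sunday; the first Saturday on or after it is 2029-11-17 (6 days later).
From 2029-11-17 to 2031-06-05: 44 + 365 + 156 = 565 days (rest of 2029, 2030, to 2031-06-05 in 2031).
565 ÷ 7 = 80 full weeks with remainder 5, so 80 more Saturdays after the first → 81.

81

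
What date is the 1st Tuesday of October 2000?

October 3, 2000

The first Tuesday of October 2000 is October 3.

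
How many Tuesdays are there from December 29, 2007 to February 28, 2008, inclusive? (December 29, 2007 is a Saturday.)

9

December 29, 2007 is a Saturday; the first Tuesday on or after it is January 1, 2008 (3 days later).
From January 1, 2008 to February 28, 2008: 30 + 28 = 58 days (rest of January, February).
58 ÷ 7 = 8 full weeks with remainder 2, so 8 more Tuesdays after the first → 9.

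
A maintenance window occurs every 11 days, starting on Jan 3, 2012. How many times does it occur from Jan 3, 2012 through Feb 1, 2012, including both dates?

Occurrences land 11·i days after Jan 3, 2012 for i = 0, 1, 2, …
The window opens on the start date, so the first occurrence inside is #1 on Jan 3, 2012.
Feb 1, 2012 is 29 days after the start; 29 ÷ 11 = 2 remainder 7. Last occurrence in the window: #3 on Jan 25, 2012.
Occurrences #1 through #3: 3 in total.

3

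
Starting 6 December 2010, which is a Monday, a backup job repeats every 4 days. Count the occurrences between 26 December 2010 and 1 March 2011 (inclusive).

Occurrences land 4·i days after 6 December 2010 for i = 0, 1, 2, …
26 December 2010 is 20 days after the start; 20 ÷ 4 = 5 remainder 0. First occurrence in the window: #6 on 26 December 2010 (5×4 = 20 days in).
1 March 2011 is 85 days after the start; 85 ÷ 4 = 21 remainder 1. Last occurrence in the window: #22 on 28 February 2011.
Occurrences #6 through #22: 17 in total.

17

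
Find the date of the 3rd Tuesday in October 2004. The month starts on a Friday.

October 2004 begins on a Friday, so the first Tuesday is October 5 (4 days later).
The 3rd Tuesday is 2 weeks later: 5 + 14 = 19.

October 19, 2004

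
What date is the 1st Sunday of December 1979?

December 2, 1979

The first Sunday of December 1979 is December 2.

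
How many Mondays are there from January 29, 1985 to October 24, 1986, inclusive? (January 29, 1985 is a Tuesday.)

90

January 29, 1985 is a Tuesday; the first Monday on or after it is February 4, 1985 (6 days later).
From February 4, 1985 to October 24, 1986: 330 + 297 = 627 days (rest of 1985, to October 24, 1986 in 1986).
627 ÷ 7 = 89 full weeks with remainder 4, so 89 more Mondays after the first → 90.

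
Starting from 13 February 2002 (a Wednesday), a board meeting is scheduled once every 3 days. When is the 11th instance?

The 11th occurrence is 10 intervals after the first: 10 × 3 = 30 days after 13 February 2002.
February has 28 days — 15 days to the end of February leaves 15.
15 days into March → 15 March 2002.

15 March 2002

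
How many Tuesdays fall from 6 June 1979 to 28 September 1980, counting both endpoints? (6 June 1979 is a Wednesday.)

6 June 1979 is a Wednesday; the first Tuesday on or after it is 12 June 1979 (6 days later).
From 12 June 1979 to 28 September 1980: 202 + 272 = 474 days (rest of 1979, to 28 September 1980 in 1980).
474 ÷ 7 = 67 full weeks with remainder 5, so 67 more Tuesdays after the first → 68.

68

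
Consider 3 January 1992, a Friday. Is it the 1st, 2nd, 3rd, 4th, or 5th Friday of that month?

1st

Day 3 falls in week ⌈3/7⌉ of the month.
Days 1–7 hold the 1st Friday, 8–14 the 2nd, 15–21 the 3rd, 22–28 the 4th, 29–31 the 5th.
3 is in the range for the 1st.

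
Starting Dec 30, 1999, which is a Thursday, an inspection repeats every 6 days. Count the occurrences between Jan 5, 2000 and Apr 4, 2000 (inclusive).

Occurrences land 6·i days after Dec 30, 1999 for i = 0, 1, 2, …
Jan 5, 2000 is 6 days after the start; 6 ÷ 6 = 1 remainder 0. First occurrence in the window: #2 on Jan 5, 2000 (1×6 = 6 days in).
Apr 4, 2000 is 96 days after the start; 96 ÷ 6 = 16 remainder 0. Last occurrence in the window: #17 on Apr 4, 2000.
Occurrences #2 through #17: 16 in total.

16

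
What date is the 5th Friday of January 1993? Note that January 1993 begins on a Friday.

29 January 1993

January 1993 begins on a Friday, so the first Friday is January 1.
The 5th Friday is 4 weeks later: 1 + 28 = 29.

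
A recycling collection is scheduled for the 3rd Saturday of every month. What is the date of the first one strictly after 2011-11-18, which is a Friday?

November 2011 starts on a Tuesday; its first Saturday is the 5th, so the 3rd Saturday is the 19th — 2011-11-19.
2011-11-19 is after 2011-11-18, so that is the next one.

2011-11-19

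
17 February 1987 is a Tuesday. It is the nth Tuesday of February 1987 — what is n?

Day 17 falls in week ⌈17/7⌉ of the month.
Days 1–7 hold the 1st Tuesday, 8–14 the 2nd, 15–21 the 3rd, 22–28 the 4th, 29–31 the 5th.
17 is in the range for the 3rd.

3rd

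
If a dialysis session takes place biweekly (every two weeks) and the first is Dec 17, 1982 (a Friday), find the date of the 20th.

Sep 9, 1983

The 20th occurrence is 19 intervals after the first: 19 × 14 = 266 days after Dec 17, 1982.
Dec has 31 days — 14 days to the end of Dec leaves 252.
Jan has 31 days (221 left).
Feb has 28 days (193 left).
Mar has 31 days (162 left).
Apr has 30 days (132 left).
May has 31 days (101 left).
Jun has 30 days (71 left).
Jul has 31 days (40 left).
Aug has 31 days (9 left).
9 days into Sep → Sep 9, 1983.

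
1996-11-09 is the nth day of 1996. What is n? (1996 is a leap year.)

Days in months before November: 31 + 29 + 31 + 30 + 31 + 30 + 31 + 31 + 30 + 31 = 305.
Plus 9 days into November → day 314.

314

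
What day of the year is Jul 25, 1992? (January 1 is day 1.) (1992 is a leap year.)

Days in months before Jul: 31 + 29 + 31 + 30 + 31 + 30 = 182.
Plus 25 days into Jul → day 207.

207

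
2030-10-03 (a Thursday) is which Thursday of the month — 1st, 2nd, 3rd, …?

1st

Day 3 falls in week ⌈3/7⌉ of the month.
Days 1–7 hold the 1st Thursday, 8–14 the 2nd, 15–21 the 3rd, 22–28 the 4th, 29–31 the 5th.
3 is in the range for the 1st.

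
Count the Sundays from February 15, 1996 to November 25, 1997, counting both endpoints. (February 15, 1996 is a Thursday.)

February 15, 1996 is a Thursday; the first Sunday on or after it is February 18, 1996 (3 days later).
From February 18, 1996 to November 25, 1997: 317 + 329 = 646 days (rest of 1996, to November 25, 1997 in 1997).
646 ÷ 7 = 92 full weeks with remainder 2, so 92 more Sundays after the first → 93.

93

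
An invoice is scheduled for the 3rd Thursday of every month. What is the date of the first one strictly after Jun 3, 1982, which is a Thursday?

Jun 1982 starts on a Tuesday; its first Thursday is the 3rd, so the 3rd Thursday is the 17th — Jun 17, 1982.
Jun 17, 1982 is after Jun 3, 1982, so that is the next one.

Jun 17, 1982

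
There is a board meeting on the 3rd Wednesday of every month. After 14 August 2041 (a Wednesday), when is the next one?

August 2041 starts on a Thursday; its first Wednesday is the 7th, so the 3rd Wednesday is the 21st — 21 August 2041.
21 August 2041 is after 14 August 2041, so that is the next one.

21 August 2041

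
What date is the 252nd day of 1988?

Sep 8, 1988

Jan has 31 days (252 − 31 = 221 remain).
Feb has 29 days (221 − 29 = 192 remain).
Mar has 31 days (192 − 31 = 161 remain).
Apr has 30 days (161 − 30 = 131 remain).
May has 31 days (131 − 31 = 100 remain).
Jun has 30 days (100 − 30 = 70 remain).
Jul has 31 days (70 − 31 = 39 remain).
Aug has 31 days (39 − 31 = 8 remain).
8 into Sep → Sep 8.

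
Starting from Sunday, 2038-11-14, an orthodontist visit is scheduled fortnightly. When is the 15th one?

The 15th occurrence is 14 intervals after the first: 14 × 14 = 196 days after 2038-11-14.
November has 30 days — 16 days to the end of November leaves 180.
December has 31 days (149 left).
January has 31 days (118 left).
February has 28 days (90 left).
March has 31 days (59 left).
April has 30 days (29 left).
29 days into May → 2039-05-29.

2039-05-29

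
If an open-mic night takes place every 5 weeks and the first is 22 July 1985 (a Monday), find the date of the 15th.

The 15th occurrence is 14 intervals after the first: 14 × 35 = 490 days after 22 July 1985.
July has 31 days — 9 days to the end of July leaves 481.
From end of July to end of 1985 is 153 days (328 left).
January has 31 days (297 left).
February has 28 days (269 left).
March has 31 days (238 left).
April has 30 days (208 left).
May has 31 days (177 left).
June has 30 days (147 left).
July has 31 days (116 left).
August has 31 days (85 left).
September has 30 days (55 left).
October has 31 days (24 left).
24 days into November → 24 November 1986.

24 November 1986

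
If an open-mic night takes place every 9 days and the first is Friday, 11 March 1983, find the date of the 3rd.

The 3rd occurrence is 2 intervals after the first: 2 × 9 = 18 days after 11 March 1983.
18 days later is 29 March 1983.

29 March 1983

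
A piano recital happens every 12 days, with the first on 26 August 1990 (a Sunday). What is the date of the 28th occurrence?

16 July 1991

The 28th occurrence is 27 intervals after the first: 27 × 12 = 324 days after 26 August 1990.
August has 31 days — 5 days to the end of August leaves 319.
September has 30 days (289 left).
October has 31 days (258 left).
November has 30 days (228 left).
December has 31 days (197 left).
January has 31 days (166 left).
February has 28 days (138 left).
March has 31 days (107 left).
April has 30 days (77 left).
May has 31 days (46 left).
June has 30 days (16 left).
16 days into July → 16 July 1991.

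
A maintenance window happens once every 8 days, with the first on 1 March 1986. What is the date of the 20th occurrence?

31 July 1986

The 20th occurrence is 19 intervals after the first: 19 × 8 = 152 days after 1 March 1986.
March has 31 days — 30 days to the end of March leaves 122.
April has 30 days (92 left).
May has 31 days (61 left).
June has 30 days (31 left).
31 days into July → 31 July 1986.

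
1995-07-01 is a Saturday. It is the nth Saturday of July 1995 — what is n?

Day 1 falls in week ⌈1/7⌉ of the month.
Days 1–7 hold the 1st Saturday, 8–14 the 2nd, 15–21 the 3rd, 22–28 the 4th, 29–31 the 5th.
1 is in the range for the 1st.

1st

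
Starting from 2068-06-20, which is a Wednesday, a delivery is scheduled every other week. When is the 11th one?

2068-11-07

The 11th occurrence is 10 intervals after the first: 10 × 14 = 140 days after 2068-06-20.
June has 30 days — 10 days to the end of June leaves 130.
July has 31 days (99 left).
August has 31 days (68 left).
September has 30 days (38 left).
October has 31 days (7 left).
7 days into November → 2068-11-07.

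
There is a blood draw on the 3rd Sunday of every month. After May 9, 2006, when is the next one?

May 2006 starts on a Monday; its first Sunday is the 7th, so the 3rd Sunday is the 21st — May 21, 2006.
May 21, 2006 is after May 9, 2006, so that is the next one.

May 21, 2006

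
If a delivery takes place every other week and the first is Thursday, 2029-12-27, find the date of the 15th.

The 15th occurrence is 14 intervals after the first: 14 × 14 = 196 days after 2029-12-27.
December has 31 days — 4 days to the end of December leaves 192.
January has 31 days (161 left).
February has 28 days (133 left).
March has 31 days (102 left).
April has 30 days (72 left).
May has 31 days (41 left).
June has 30 days (11 left).
11 days into July → 2030-07-11.

2030-07-11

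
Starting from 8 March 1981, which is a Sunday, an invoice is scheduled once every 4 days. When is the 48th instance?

The 48th occurrence is 47 intervals after the first: 47 × 4 = 188 days after 8 March 1981.
March has 31 days — 23 days to the end of March leaves 165.
April has 30 days (135 left).
May has 31 days (104 left).
June has 30 days (74 left).
July has 31 days (43 left).
August has 31 days (12 left).
12 days into September → 12 September 1981.

12 September 1981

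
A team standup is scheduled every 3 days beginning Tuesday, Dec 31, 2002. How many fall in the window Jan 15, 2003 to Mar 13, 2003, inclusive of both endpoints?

20

Occurrences land 3·i days after Dec 31, 2002 for i = 0, 1, 2, …
Jan 15, 2003 is 15 days after the start; 15 ÷ 3 = 5 remainder 0. First occurrence in the window: #6 on Jan 15, 2003 (5×3 = 15 days in).
Mar 13, 2003 is 72 days after the start; 72 ÷ 3 = 24 remainder 0. Last occurrence in the window: #25 on Mar 13, 2003.
Occurrences #6 through #25: 20 in total.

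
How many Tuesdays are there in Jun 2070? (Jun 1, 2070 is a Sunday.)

Jun 1, 2070 is a Sunday; the first Tuesday on or after it is Jun 3, 2070 (2 days later).
From Jun 3, 2070 to Jun 30, 2070 is 30 − 3 = 27 days.
27 ÷ 7 = 3 full weeks with remainder 6, so 3 more Tuesdays after the first → 4.

4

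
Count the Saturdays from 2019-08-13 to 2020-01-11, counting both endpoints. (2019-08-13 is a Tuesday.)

2019-08-13 is a Tuesday; the first Saturday on or after it is 2019-08-17 (4 days later).
From 2019-08-17 to 2020-01-11: 14 + 30 + 31 + 30 + 31 + 11 = 147 days (rest of August, September, October, November, December, January).
147 ÷ 7 = 21 full weeks with remainder 0, so 21 more Saturdays after the first → 22.

22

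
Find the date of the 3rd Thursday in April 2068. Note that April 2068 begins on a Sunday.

April 2068 begins on a Sunday, so the first Thursday is April 5 (4 days later).
The 3rd Thursday is 2 weeks later: 5 + 14 = 19.

19 April 2068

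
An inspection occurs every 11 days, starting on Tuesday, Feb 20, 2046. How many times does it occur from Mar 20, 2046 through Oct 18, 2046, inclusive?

19

Occurrences land 11·i days after Feb 20, 2046 for i = 0, 1, 2, …
Mar 20, 2046 is 28 days after the start; 28 ÷ 11 = 2 remainder 6; since the remainder is 6, round up to i = 3. First occurrence in the window: #4 on Mar 25, 2046 (3×11 = 33 days in).
Oct 18, 2046 is 240 days after the start; 240 ÷ 11 = 21 remainder 9. Last occurrence in the window: #22 on Oct 9, 2046.
Occurrences #4 through #22: 19 in total.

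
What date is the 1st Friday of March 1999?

5 March 1999

March 1999 begins on a Monday, so the first Friday is March 5 (4 days later).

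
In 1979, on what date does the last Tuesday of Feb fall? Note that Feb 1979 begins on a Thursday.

Feb 27, 1979

Feb 1979 begins on a Thursday, so the first Tuesday is Feb 6 (5 days later).
Feb 1979 has 28 days. Adding weeks: 6, 13, 20, 27 — the last one ≤ 28 is the 27th.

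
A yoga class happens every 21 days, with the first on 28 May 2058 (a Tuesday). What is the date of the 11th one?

24 December 2058

The 11th occurrence is 10 intervals after the first: 10 × 21 = 210 days after 28 May 2058.
May has 31 days — 3 days to the end of May leaves 207.
June has 30 days (177 left).
July has 31 days (146 left).
August has 31 days (115 left).
September has 30 days (85 left).
October has 31 days (54 left).
November has 30 days (24 left).
24 days into December → 24 December 2058.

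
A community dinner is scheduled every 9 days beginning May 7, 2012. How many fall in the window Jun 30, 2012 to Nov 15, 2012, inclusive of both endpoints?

16

Occurrences land 9·i days after May 7, 2012 for i = 0, 1, 2, …
Jun 30, 2012 is 54 days after the start; 54 ÷ 9 = 6 remainder 0. First occurrence in the window: #7 on Jun 30, 2012 (6×9 = 54 days in).
Nov 15, 2012 is 192 days after the start; 192 ÷ 9 = 21 remainder 3. Last occurrence in the window: #22 on Nov 12, 2012.
Occurrences #7 through #22: 16 in total.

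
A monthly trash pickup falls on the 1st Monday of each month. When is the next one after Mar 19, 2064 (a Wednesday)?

Apr 7, 2064

Mar 2064 starts on a Saturday, so its 1st Monday is Mar 3, 2064 (2 days in).
That is not after Mar 19, 2064, so look at Apr 2064.
Apr 2064 starts on a Tuesday, so its 1st Monday is Apr 7, 2064 (6 days in).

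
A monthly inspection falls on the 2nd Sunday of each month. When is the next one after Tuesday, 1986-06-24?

June 1986 starts on a Sunday; its first Sunday is the 1st, so the 2nd Sunday is the 8th — 1986-06-08.
That is not after 1986-06-24, so look at July 1986.
July 1986 starts on a Tuesday; its first Sunday is the 6th, so the 2nd Sunday is the 13th — 1986-07-13.

1986-07-13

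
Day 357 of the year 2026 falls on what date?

January has 31 days (357 − 31 = 326 remain).
February has 28 days (326 − 28 = 298 remain).
March has 31 days (298 − 31 = 267 remain).
April has 30 days (267 − 30 = 237 remain).
May has 31 days (237 − 31 = 206 remain).
June has 30 days (206 − 30 = 176 remain).
July has 31 days (176 − 31 = 145 remain).
August has 31 days (145 − 31 = 114 remain).
September has 30 days (114 − 30 = 84 remain).
October has 31 days (84 − 31 = 53 remain).
November has 30 days (53 − 30 = 23 remain).
23 into December → December 23.

23 December 2026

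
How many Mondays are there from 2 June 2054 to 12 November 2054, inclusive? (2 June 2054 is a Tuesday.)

2 June 2054 is a Tuesday; the first Monday on or after it is 8 June 2054 (6 days later).
From 8 June 2054 to 12 November 2054: 22 + 31 + 31 + 30 + 31 + 12 = 157 days (rest of June, July, August, September, October, November).
157 ÷ 7 = 22 full weeks with remainder 3, so 22 more Mondays after the first → 23.

23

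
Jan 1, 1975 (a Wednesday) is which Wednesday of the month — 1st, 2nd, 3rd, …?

Day 1 falls in week ⌈1/7⌉ of the month.
Days 1–7 hold the 1st Wednesday, 8–14 the 2nd, 15–21 the 3rd, 22–28 the 4th, 29–31 the 5th.
1 is in the range for the 1st.

1st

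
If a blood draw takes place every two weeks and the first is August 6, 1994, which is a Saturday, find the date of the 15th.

The 15th occurrence is 14 intervals after the first: 14 × 14 = 196 days after August 6, 1994.
August has 31 days — 25 days to the end of August leaves 171.
September has 30 days (141 left).
October has 31 days (110 left).
November has 30 days (80 left).
December has 31 days (49 left).
January has 31 days (18 left).
18 days into February → February 18, 1995.

February 18, 1995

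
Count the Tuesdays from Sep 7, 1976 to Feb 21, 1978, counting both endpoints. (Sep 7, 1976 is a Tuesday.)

Sep 7, 1976 is a Tuesday; the first Tuesday on or after it is Sep 7, 1976.
From Sep 7, 1976 to Feb 21, 1978: 115 + 365 + 52 = 532 days (rest of 1976, 1977, to Feb 21, 1978 in 1978).
532 ÷ 7 = 76 full weeks with remainder 0, so 76 more Tuesdays after the first → 77.

77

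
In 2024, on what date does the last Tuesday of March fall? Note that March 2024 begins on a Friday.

March 2024 begins on a Friday, so the first Tuesday is March 5 (4 days later).
March 2024 has 31 days. Adding weeks: 5, 12, 19, 26 — the last one ≤ 31 is the 26th.

26 March 2024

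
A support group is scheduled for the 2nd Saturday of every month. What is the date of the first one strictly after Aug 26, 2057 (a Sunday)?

Sep 8, 2057

Aug 2057 starts on a Wednesday; its first Saturday is the 4th, so the 2nd Saturday is the 11th — Aug 11, 2057.
That is not after Aug 26, 2057, so look at Sep 2057.
Sep 2057 starts on a Saturday; its first Saturday is the 1st, so the 2nd Saturday is the 8th — Sep 8, 2057.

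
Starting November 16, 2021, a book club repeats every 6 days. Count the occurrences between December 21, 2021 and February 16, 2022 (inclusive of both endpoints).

10

Occurrences land 6·i days after November 16, 2021 for i = 0, 1, 2, …
December 21, 2021 is 35 days after the start; 35 ÷ 6 = 5 remainder 5; since the remainder is 5, round up to i = 6. First occurrence in the window: #7 on December 22, 2021 (6×6 = 36 days in).
February 16, 2022 is 92 days after the start; 92 ÷ 6 = 15 remainder 2. Last occurrence in the window: #16 on February 14, 2022.
Occurrences #7 through #16: 10 in total.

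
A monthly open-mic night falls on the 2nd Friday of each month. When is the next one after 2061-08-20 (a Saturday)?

2061-09-09

August 2061 starts on a Monday; its first Friday is the 5th, so the 2nd Friday is the 12th — 2061-08-12.
That is not after 2061-08-20, so look at September 2061.
September 2061 starts on a Thursday; its first Friday is the 2nd, so the 2nd Friday is the 9th — 2061-09-09.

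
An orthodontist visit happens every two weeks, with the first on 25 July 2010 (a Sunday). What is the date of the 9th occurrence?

The 9th occurrence is 8 intervals after the first: 8 × 14 = 112 days after 25 July 2010.
July has 31 days — 6 days to the end of July leaves 106.
August has 31 days (75 left).
September has 30 days (45 left).
October has 31 days (14 left).
14 days into November → 14 November 2010.

14 November 2010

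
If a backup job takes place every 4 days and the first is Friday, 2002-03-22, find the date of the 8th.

2002-04-19

The 8th occurrence is 7 intervals after the first: 7 × 4 = 28 days after 2002-03-22.
March has 31 days — 9 days to the end of March leaves 19.
19 days into April → 2002-04-19.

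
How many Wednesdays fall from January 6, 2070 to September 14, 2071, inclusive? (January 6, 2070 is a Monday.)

88

January 6, 2070 is a Monday; the first Wednesday on or after it is January 8, 2070 (2 days later).
From January 8, 2070 to September 14, 2071: 357 + 257 = 614 days (rest of 2070, to September 14, 2071 in 2071).
614 ÷ 7 = 87 full weeks with remainder 5, so 87 more Wednesdays after the first → 88.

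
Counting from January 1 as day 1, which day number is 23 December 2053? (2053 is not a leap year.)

357

Days in months before December: 31 + 28 + 31 + 30 + 31 + 30 + 31 + 31 + 30 + 31 + 30 = 334.
Plus 23 days into December → day 357.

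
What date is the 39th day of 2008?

Jan has 31 days (39 − 31 = 8 remain).
8 into Feb → Feb 8.

Feb 8, 2008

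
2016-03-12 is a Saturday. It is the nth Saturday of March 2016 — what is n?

Day 12 falls in week ⌈12/7⌉ of the month.
Days 1–7 hold the 1st Saturday, 8–14 the 2nd, 15–21 the 3rd, 22–28 the 4th, 29–31 the 5th.
12 is in the range for the 2nd.

2nd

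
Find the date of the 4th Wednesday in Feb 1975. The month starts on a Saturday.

Feb 26, 1975

Feb 1975 begins on a Saturday, so the first Wednesday is Feb 5 (4 days later).
The 4th Wednesday is 3 weeks later: 5 + 21 = 26.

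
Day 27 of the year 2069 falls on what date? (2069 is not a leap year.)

Jan 27, 2069

27 into Jan → Jan 27.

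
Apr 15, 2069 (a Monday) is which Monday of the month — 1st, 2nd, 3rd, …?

Day 15 falls in week ⌈15/7⌉ of the month.
Days 1–7 hold the 1st Monday, 8–14 the 2nd, 15–21 the 3rd, 22–28 the 4th, 29–31 the 5th.
15 is in the range for the 3rd.

3rd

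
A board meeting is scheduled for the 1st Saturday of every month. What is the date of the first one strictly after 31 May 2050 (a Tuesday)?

4 June 2050

May 2050 starts on a Sunday, so its 1st Saturday is 7 May 2050 (6 days in).
That is not after 31 May 2050, so look at June 2050.
June 2050 starts on a Wednesday, so its 1st Saturday is 4 June 2050 (3 days in).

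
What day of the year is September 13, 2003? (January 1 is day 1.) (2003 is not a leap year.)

256

Days in months before September: 31 + 28 + 31 + 30 + 31 + 30 + 31 + 31 = 243.
Plus 13 days into September → day 256.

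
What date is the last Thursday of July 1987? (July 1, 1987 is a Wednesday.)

July 1987 begins on a Wednesday, so the first Thursday is July 2 (1 day later).
July 1987 has 31 days. Adding weeks: 2, 9, 16, 23, 30 — the last one ≤ 31 is the 30th.

30 July 1987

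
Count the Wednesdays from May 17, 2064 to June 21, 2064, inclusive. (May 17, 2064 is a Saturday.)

May 17, 2064 is a Saturday; the first Wednesday on or after it is May 21, 2064 (4 days later).
From May 21, 2064 to June 21, 2064: 10 + 21 = 31 days (rest of May, June).
31 ÷ 7 = 4 full weeks with remainder 3, so 4 more Wednesdays after the first → 5.

5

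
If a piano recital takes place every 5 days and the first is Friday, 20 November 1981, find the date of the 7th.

The 7th occurrence is 6 intervals after the first: 6 × 5 = 30 days after 20 November 1981.
November has 30 days — 10 days to the end of November leaves 20.
20 days into December → 20 December 1981.

20 December 1981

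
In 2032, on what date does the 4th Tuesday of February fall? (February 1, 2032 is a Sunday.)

2032-02-24

February 2032 begins on a Sunday, so the first Tuesday is February 3 (2 days later).
The 4th Tuesday is 3 weeks later: 3 + 21 = 24.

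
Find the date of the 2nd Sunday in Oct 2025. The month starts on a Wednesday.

Oct 2025 begins on a Wednesday, so the first Sunday is Oct 5 (4 days later).
The 2nd Sunday is 1 weeks later: 5 + 7 = 12.

Oct 12, 2025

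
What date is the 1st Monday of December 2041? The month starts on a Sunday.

2 December 2041

December 2041 begins on a Sunday, so the first Monday is December 2 (1 day later).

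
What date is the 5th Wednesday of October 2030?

30 October 2030

The first Wednesday of October 2030 is October 2.
The 5th Wednesday is 4 weeks later: 2 + 28 = 30.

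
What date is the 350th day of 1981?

16 December 1981

January has 31 days (350 − 31 = 319 remain).
February has 28 days (319 − 28 = 291 remain).
March has 31 days (291 − 31 = 260 remain).
April has 30 days (260 − 30 = 230 remain).
May has 31 days (230 − 31 = 199 remain).
June has 30 days (199 − 30 = 169 remain).
July has 31 days (169 − 31 = 138 remain).
August has 31 days (138 − 31 = 107 remain).
September has 30 days (107 − 30 = 77 remain).
October has 31 days (77 − 31 = 46 remain).
November has 30 days (46 − 30 = 16 remain).
16 into December → December 16.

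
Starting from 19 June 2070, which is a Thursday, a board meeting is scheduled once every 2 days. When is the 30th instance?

16 August 2070

The 30th occurrence is 29 intervals after the first: 29 × 2 = 58 days after 19 June 2070.
June has 30 days — 11 days to the end of June leaves 47.
July has 31 days (16 left).
16 days into August → 16 August 2070.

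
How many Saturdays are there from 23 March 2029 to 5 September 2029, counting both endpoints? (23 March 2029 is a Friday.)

23 March 2029 is a Friday; the first Saturday on or after it is 24 March 2029 (1 day later).
From 24 March 2029 to 5 September 2029: 7 + 30 + 31 + 30 + 31 + 31 + 5 = 165 days (rest of March, April, May, June, July, August, September).
165 ÷ 7 = 23 full weeks with remainder 4, so 23 more Saturdays after the first → 24.

24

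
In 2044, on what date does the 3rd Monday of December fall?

19 December 2044

December 2044 begins on a Thursday, so the first Monday is December 5 (4 days later).
The 3rd Monday is 2 weeks later: 5 + 14 = 19.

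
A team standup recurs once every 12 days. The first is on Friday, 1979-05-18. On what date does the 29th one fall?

The 29th occurrence is 28 intervals after the first: 28 × 12 = 336 days after 1979-05-18.
May has 31 days — 13 days to the end of May leaves 323.
June has 30 days (293 left).
July has 31 days (262 left).
August has 31 days (231 left).
September has 30 days (201 left).
October has 31 days (170 left).
November has 30 days (140 left).
December has 31 days (109 left).
January has 31 days (78 left).
February has 29 days (49 left).
March has 31 days (18 left).
18 days into April → 1980-04-18.

1980-04-18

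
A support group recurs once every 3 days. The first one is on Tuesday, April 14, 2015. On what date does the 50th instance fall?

The 50th occurrence is 49 intervals after the first: 49 × 3 = 147 days after April 14, 2015.
April has 30 days — 16 days to the end of April leaves 131.
May has 31 days (100 left).
June has 30 days (70 left).
July has 31 days (39 left).
August has 31 days (8 left).
8 days into September → September 8, 2015.

September 8, 2015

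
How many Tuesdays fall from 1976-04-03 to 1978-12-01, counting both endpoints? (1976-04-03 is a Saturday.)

1976-04-03 is a Saturday; the first Tuesday on or after it is 1976-04-06 (3 days later).
From 1976-04-06 to 1978-12-01: 269 + 365 + 335 = 969 days (rest of 1976, 1977, to 1978-12-01 in 1978).
969 ÷ 7 = 138 full weeks with remainder 3, so 138 more Tuesdays after the first → 139.

139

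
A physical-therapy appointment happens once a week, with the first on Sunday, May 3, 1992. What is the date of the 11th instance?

The 11th occurrence is 10 intervals after the first: 10 × 7 = 70 days after May 3, 1992.
May has 31 days — 28 days to the end of May leaves 42.
Jun has 30 days (12 left).
12 days into Jul → Jul 12, 1992.

Jul 12, 1992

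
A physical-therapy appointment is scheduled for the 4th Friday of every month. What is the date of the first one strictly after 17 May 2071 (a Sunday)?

May 2071 starts on a Friday; its first Friday is the 1st, so the 4th Friday is the 22nd — 22 May 2071.
22 May 2071 is after 17 May 2071, so that is the next one.

22 May 2071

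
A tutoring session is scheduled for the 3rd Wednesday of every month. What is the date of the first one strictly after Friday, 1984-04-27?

1984-05-16

April 1984 starts on a Sunday; its first Wednesday is the 4th, so the 3rd Wednesday is the 18th — 1984-04-18.
That is not after 1984-04-27, so look at May 1984.
May 1984 starts on a Tuesday; its first Wednesday is the 2nd, so the 3rd Wednesday is the 16th — 1984-05-16.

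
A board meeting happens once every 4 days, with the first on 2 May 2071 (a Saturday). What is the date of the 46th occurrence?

29 October 2071

The 46th occurrence is 45 intervals after the first: 45 × 4 = 180 days after 2 May 2071.
May has 31 days — 29 days to the end of May leaves 151.
June has 30 days (121 left).
July has 31 days (90 left).
August has 31 days (59 left).
September has 30 days (29 left).
29 days into October → 29 October 2071.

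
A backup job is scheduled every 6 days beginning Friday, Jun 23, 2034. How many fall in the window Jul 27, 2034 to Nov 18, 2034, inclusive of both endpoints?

19

Occurrences land 6·i days after Jun 23, 2034 for i = 0, 1, 2, …
Jul 27, 2034 is 34 days after the start; 34 ÷ 6 = 5 remainder 4; since the remainder is 4, round up to i = 6. First occurrence in the window: #7 on Jul 29, 2034 (6×6 = 36 days in).
Nov 18, 2034 is 148 days after the start; 148 ÷ 6 = 24 remainder 4. Last occurrence in the window: #25 on Nov 14, 2034.
Occurrences #7 through #25: 19 in total.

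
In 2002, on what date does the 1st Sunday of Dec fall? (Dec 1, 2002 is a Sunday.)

Dec 1, 2002

Dec 2002 begins on a Sunday, so the first Sunday is Dec 1.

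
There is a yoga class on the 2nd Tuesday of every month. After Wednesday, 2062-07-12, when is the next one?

2062-08-08

July 2062 starts on a Saturday; its first Tuesday is the 4th, so the 2nd Tuesday is the 11th — 2062-07-11.
That is not after 2062-07-12, so look at August 2062.
August 2062 starts on a Tuesday; its first Tuesday is the 1st, so the 2nd Tuesday is the 8th — 2062-08-08.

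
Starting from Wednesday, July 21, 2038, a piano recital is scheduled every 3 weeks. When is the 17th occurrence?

The 17th occurrence is 16 intervals after the first: 16 × 21 = 336 days after July 21, 2038.
July has 31 days — 10 days to the end of July leaves 326.
August has 31 days (295 left).
September has 30 days (265 left).
October has 31 days (234 left).
November has 30 days (204 left).
December has 31 days (173 left).
January has 31 days (142 left).
February has 28 days (114 left).
March has 31 days (83 left).
April has 30 days (53 left).
May has 31 days (22 left).
22 days into June → June 22, 2039.

June 22, 2039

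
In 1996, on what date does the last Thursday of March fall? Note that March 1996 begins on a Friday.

March 1996 begins on a Friday, so the first Thursday is March 7 (6 days later).
March 1996 has 31 days. Adding weeks: 7, 14, 21, 28 — the last one ≤ 31 is the 28th.

28 March 1996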